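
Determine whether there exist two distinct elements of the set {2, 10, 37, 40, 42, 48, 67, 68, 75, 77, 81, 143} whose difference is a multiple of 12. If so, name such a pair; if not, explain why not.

Residues mod 12: 2↦2, 10↦10, 37↦1, 40↦4, 42↦6, 48↦0, 67↦7, 68↦8, 75↦3, 77↦5, 81↦9, 143↦11.
No residue repeats among the 12 elements, so no pair has difference ≡ 0 (mod 12).

No, no such pair exists.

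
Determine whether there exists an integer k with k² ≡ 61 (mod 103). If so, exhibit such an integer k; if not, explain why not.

k = 79

Take k = 79. Then 79² = 6241 = 60·103 + 61, so 79² ≡ 61 (mod 103).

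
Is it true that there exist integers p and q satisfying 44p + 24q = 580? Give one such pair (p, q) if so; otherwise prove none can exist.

p = 5, q = 15

Every value of 44p + 24q is a multiple of gcd(44, 24) = 4; since 4 ∣ 580, solutions exist.
Dividing through by 4 reduces the equation to 11p + 6q = 145.
Run the Euclidean algorithm on 11 and 6: 11 = 1·6 + 5, 6 = 1·5 + 1, 5 = 5·1 + 0.
Working back up the chain: 1 = 6 − 1·5 = 6 − (11 − 1·6) = −11 + 2·6. So 11·(-1) + 6·2 = 1.
Scaling by 145 gives the particular solution (p, q) = (-145, 290).
The general solution is p = -145 + 6k, q = 290 − 11k; taking k = 25 gives the smaller pair p = 5, q = 15.
Indeed 44·5 + 24·15 = 220 + 360 = 580.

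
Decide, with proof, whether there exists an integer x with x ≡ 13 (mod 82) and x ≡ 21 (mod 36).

x = 669

gcd(82, 36) = 2. A simultaneous solution exists iff 13 ≡ 21 (mod 2); here 13 mod 2 = 1 = 21 mod 2, so it does.
Write x = 13 + 82t. Then 82t ≡ 21 − 13 ≡ 8 (mod 36); dividing through by 2 gives 41t ≡ 4 (mod 18).
41 ≡ 5 (mod 18), so this reads 5t ≡ 4 (mod 18). To invert 5 modulo 18: 18 = 3·5 + 3, 5 = 1·3 + 2, 3 = 1·2 + 1, 2 = 2·1 + 0, and unwinding, 1 = 3 − 1·2 = 3 − (5 − 1·3) = −5 + 2·3 = −5 + 2·(18 − 3·5) = 2·18 − 7·5. Thus 5⁻¹ ≡ -7 ≡ 11 (mod 18).
Therefore t ≡ 11·4 = 44 ≡ 8 (mod 18).
Then x = 13 + 82·8 = 669.
Check: 669 mod 82 = 13, 669 mod 36 = 21. ✓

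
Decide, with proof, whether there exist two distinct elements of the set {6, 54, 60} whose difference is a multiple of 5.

No, no such pair exists.

Two integers differ by a multiple of 5 exactly when they have the same residue mod 5. The residues are 6↦1, 54↦4, 60↦0.
These 3 residues are pairwise different, hence no difference of two elements is divisible by 5.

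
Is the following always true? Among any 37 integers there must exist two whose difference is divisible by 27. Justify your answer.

Yes, this is always true.

There are exactly 27 possible remainders on division by 27.
Since 37 > 27, two of the 37 integers must share a residue class by the pigeonhole principle; call them a and b.
Then a ≡ b (mod 27), i.e. 27 ∣ (a − b).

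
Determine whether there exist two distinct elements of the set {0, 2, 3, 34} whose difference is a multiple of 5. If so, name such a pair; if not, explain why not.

Two integers differ by a multiple of 5 exactly when they have the same residue mod 5. The residues are 0↦0, 2↦2, 3↦3, 34↦4.
These 4 residues are pairwise different, hence no difference of two elements is divisible by 5.

There is no such pair.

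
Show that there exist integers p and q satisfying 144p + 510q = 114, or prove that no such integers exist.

p = 61, q = -17

Since gcd(144, 510) = 6 and 114 = 6·19, Bézout's identity guarantees a solution.
Dividing through by 6 reduces the equation to 24p + 85q = 19.
Run the Euclidean algorithm on 85 and 24: 85 = 3·24 + 13, 24 = 1·13 + 11, 13 = 1·11 + 2, 11 = 5·2 + 1, 2 = 2·1 + 0.
Working back up the chain: 1 = 11 − 5·2 = 11 − 5·(13 − 1·11) = −5·13 + 6·11 = −5·13 + 6·(24 − 1·13) = 6·24 − 11·13 = 6·24 − 11·(85 − 3·24) = −11·85 + 39·24. So 24·39 + 85·(-11) = 1.
Times 19: 24·741 + 85·(-209) = 19, so (741, -209) solves it.
The general solution is p = 741 + 85k, q = -209 − 24k; taking k = -8 gives the smaller pair p = 61, q = -17.
Check: 144·61 + 510·(-17) = 8784 − 8670 = 114. ✓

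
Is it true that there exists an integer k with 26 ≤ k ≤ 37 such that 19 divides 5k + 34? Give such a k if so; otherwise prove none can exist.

For k = 26, 27, …, 34 the values 164, 169, 174, 179, 184, 189, 194, 199, 204 are not multiples of 19. Try k = 35: 5·35 + 34 = 209 = 11·19, which is divisible by 19.

k = 35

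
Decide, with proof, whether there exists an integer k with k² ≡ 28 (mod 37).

k = 19

Take k = 19. Then 19² = 361 = 9·37 + 28, so 19² ≡ 28 (mod 37).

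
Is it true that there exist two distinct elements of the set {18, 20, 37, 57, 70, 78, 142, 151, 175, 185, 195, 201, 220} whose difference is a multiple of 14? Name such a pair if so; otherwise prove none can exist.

There is no such pair.

Reduce each element modulo 14: 18↦4, 20↦6, 37↦9, 57↦1, 70↦0, 78↦8, 142↦2, 151↦11, 175↦7, 185↦3, 195↦13, 201↦5, 220↦10.
No residue repeats among the 13 elements, so no pair has difference ≡ 0 (mod 14).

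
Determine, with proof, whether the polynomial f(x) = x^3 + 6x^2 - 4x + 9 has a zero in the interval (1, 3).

The endpoint values f(1) = 12 and f(3) = 78 are both positive. Claim: f(x) > 0 for every x in (1, 3).
Shift to the endpoint 1: with x = 1 + u (0 < u < 2), one computes f(1 + u) = u^3 + 9u^2 + 11u + 12.
All 4 nonzero coefficients of this polynomial in u are positive; hence for u > 0 the value is a sum of positive terms (the constant 12 among them).
So f is strictly positive on (1, 3); no root exists in the interval.

f has no root in that interval.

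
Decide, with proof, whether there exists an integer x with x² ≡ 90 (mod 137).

137 is prime, so by Euler's criterion 90 is a square mod 137 iff 90^((137−1)/2) = 90^68 ≡ 1 (mod 137).
Repeated squaring mod 137: 90^2 = 8100 ≡ 17; 90^4 ≡ 17² = 289 ≡ 15; 90^8 ≡ 15² = 225 ≡ 88; 90^16 ≡ 88² = 7744 ≡ 72; 90^32 ≡ 72² = 5184 ≡ 115; 90^64 ≡ 115² = 13225 ≡ 73.
Since 68 = 64 + 4, 90^68 ≡ 73 · 15; multiplying out mod 137: 73·15 = 1095 ≡ 136. Thus 90^68 ≡ 136 ≡ −1 (mod 137).
The value −1 means 90 is a non-residue modulo 137, so x² ≡ 90 (mod 137) is impossible.

No, no such integer exists.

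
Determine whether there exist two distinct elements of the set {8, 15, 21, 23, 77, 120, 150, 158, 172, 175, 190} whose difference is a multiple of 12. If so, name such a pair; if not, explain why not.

No, no such pair exists.

Reduce each element modulo 12: 8↦8, 15↦3, 21↦9, 23↦11, 77↦5, 120↦0, 150↦6, 158↦2, 172↦4, 175↦7, 190↦10.
All 11 residues are distinct, so no two elements differ by a multiple of 12.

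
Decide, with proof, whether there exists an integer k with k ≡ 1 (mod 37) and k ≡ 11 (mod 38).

k = 1037

Since 37 and 38 share no common factor, CRT says the pair of congruences has a solution (unique mod 1406).
Any solution of the first congruence is k = 1 + 37t; substituting into the second, 37t ≡ 11 − 1 ≡ 10 (mod 38).
To invert 37 modulo 38: 38 = 1·37 + 1, 37 = 37·1 + 0, and unwinding, 1 = 38 − 1·37. Thus 37⁻¹ ≡ -1 ≡ 37 (mod 38).
Therefore t ≡ 37·10 = 370 ≡ 28 (mod 38).
Taking t = 28 gives k = 1 + 37·28 = 1037.
Verify: 1037 = 28·37 + 1 and 1037 = 27·38 + 11. ✓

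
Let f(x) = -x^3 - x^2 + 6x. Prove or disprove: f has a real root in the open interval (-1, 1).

Yes, f has a root in the interval.

f(-1) = -6 and f(1) = 4, which have opposite signs.
f is continuous everywhere (it is a polynomial), in particular on [-1, 1].
By the Intermediate Value Theorem f must vanish at some point of (-1, 1).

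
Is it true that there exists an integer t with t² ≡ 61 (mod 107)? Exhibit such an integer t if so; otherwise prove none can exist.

Take t = 32. Then 32² = 1024 = 9·107 + 61, so 32² ≡ 61 (mod 107).

t = 32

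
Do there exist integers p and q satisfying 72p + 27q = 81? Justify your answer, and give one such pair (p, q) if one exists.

Since gcd(72, 27) = 9 and 81 = 9·9, Bézout's identity guarantees a solution.
Dividing through by 9 reduces the equation to 8p + 3q = 9.
Euclidean algorithm: 8 = 2·3 + 2, 3 = 1·2 + 1, 2 = 2·1 + 0.
Working back up the chain: 1 = 3 − 1·2 = 3 − (8 − 2·3) = −8 + 3·3. So 8·(-1) + 3·3 = 1.
Scaling by 9 gives the particular solution (p, q) = (-9, 27).
Shifting by a multiple of (3, −8) keeps it a solution: p = -9 + 3·3 = 0, q = 27 − 3·8 = 3.
Indeed 72·0 + 27·3 = 0 + 81 = 81.

p = 0, q = 3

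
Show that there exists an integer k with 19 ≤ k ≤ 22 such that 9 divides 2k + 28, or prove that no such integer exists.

k = 22

Try k = 22: 2·22 + 28 = 72 = 8·9, which is divisible by 9.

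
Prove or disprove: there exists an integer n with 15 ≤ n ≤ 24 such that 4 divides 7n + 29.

For n = 15, 16 the values 134, 141 are not multiples of 4. Try n = 17: 7·17 + 29 = 148 = 37·4, which is divisible by 4.

n = 17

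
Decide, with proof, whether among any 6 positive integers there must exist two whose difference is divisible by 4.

Partition the integers by their residue mod 4; there are 4 classes.
With 6 integers and only 4 classes, the pigeonhole principle forces two of them, say a and b, into the same class.
Equal remainders mean a − b ≡ 0 (mod 4), so 4 divides their difference.

Yes.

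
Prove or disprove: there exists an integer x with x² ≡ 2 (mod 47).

x = 7

x = 7 works: 7² = 49, and 49 − 2 = 47 = 1·47.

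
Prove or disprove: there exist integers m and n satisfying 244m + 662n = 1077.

No, no such integers exist.

Any value of 244m + 662n is a multiple of gcd(244, 662) = 2.
However 1077 leaves remainder 1 on division by 2.
Hence no integers m, n satisfy the equation.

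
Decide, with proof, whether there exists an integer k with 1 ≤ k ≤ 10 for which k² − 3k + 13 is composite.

The values for k = 1, 2, …, 10 are 11, 11, 13, 17, 23, 31, 41, 53, 67, 83, and each of these is prime.
So no value in the range makes the expression composite.

No such integer k in that range exists.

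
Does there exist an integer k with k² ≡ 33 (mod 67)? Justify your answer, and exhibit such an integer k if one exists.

Take k = 57. Then 57² = 3249 = 48·67 + 33, so 57² ≡ 33 (mod 67).

k = 57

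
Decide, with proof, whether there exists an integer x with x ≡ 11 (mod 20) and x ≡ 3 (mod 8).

gcd(20, 8) = 4. A simultaneous solution exists iff 11 ≡ 3 (mod 4); here 11 mod 4 = 3 = 3 mod 4, so it does.
In fact x = 11 itself already satisfies 11 mod 8 = 3.
Check: 11 mod 20 = 11, 11 mod 8 = 3. ✓

x = 11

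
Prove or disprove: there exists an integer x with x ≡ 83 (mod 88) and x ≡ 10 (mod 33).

Reduce both congruences modulo 11, which divides 88 and 33: they say x ≡ 83 (mod 11) and x ≡ 10 (mod 11).
But 83 mod 11 = 6 while 10 mod 11 = 10, a contradiction.
Therefore no such x exists.

There is no such integer.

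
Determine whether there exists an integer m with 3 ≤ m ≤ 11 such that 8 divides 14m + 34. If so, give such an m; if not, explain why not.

Try m = 5: 14·5 + 34 = 104 = 13·8, which is divisible by 8.

m = 5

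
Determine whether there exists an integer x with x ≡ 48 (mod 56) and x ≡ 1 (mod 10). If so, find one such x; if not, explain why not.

Both moduli are multiples of 2 = gcd(56, 10), so any solution would satisfy x ≡ 48 and x ≡ 1 modulo 2 simultaneously.
However 48 ≡ 0 and 1 ≡ 1 (mod 2), and 0 ≠ 1.
Therefore no such x exists.

No, no such integer exists.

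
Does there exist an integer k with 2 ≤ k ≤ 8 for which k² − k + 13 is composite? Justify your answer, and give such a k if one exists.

At k = 2: 2² − 2 + 13 = 15 = 3·5, which is composite.

k = 2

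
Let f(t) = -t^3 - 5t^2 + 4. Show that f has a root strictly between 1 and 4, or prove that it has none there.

f has no root in that interval.

The endpoint values f(1) = -2 and f(4) = -140 are both negative. Claim: f(t) < 0 for every t in (1, 4).
Shift to the endpoint 1: with t = 1 + u (0 < u < 3), one computes f(1 + u) = -u^3 - 8u^2 - 13u - 2.
All 4 nonzero coefficients of this polynomial in u are negative; hence for u > 0 the value is a sum of negative terms (the constant -2 among them).
Therefore f(t) < 0 throughout (1, 4), and f has no zero there.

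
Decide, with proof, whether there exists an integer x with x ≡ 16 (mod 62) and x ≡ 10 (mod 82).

gcd(62, 82) = 2. A simultaneous solution exists iff 16 ≡ 10 (mod 2); here 16 mod 2 = 0 = 10 mod 2, so it does.
Put x = 16 + 62t, so we need 62t ≡ 76 (mod 82), equivalently (divide by 2) 31t ≡ 38 (mod 41).
Invert 31 mod 41 by the Euclidean algorithm: 41 = 1·31 + 10, 31 = 3·10 + 1, 10 = 10·1 + 0; back-substituting, 1 = 31 − 3·10 = 31 − 3·(41 − 1·31) = −3·41 + 4·31. Hence 31·4 ≡ 1, so 31⁻¹ ≡ 4 (mod 41).
Multiplying by 4: t ≡ 4·38 = 152 ≡ 29 (mod 41).
Then x = 16 + 62·29 = 1814.
Indeed 1814 ≡ 16 (mod 62) and 1814 ≡ 10 (mod 82).

x = 1814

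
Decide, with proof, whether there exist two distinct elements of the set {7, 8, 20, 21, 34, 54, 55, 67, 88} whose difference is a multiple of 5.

The pair (7, 67) works.

7 mod 5 = 2 and 67 mod 5 = 2, so 67 − 7 = 60 = 12·5.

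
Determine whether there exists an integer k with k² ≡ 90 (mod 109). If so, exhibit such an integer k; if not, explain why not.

There is no such integer.

109 is prime, so by Euler's criterion 90 is a square mod 109 iff 90^((109−1)/2) = 90^54 ≡ 1 (mod 109).
Repeated squaring mod 109: 90^2 = 8100 ≡ 34; 90^4 ≡ 34² = 1156 ≡ 66; 90^8 ≡ 66² = 4356 ≡ 105; 90^16 ≡ 105² = 11025 ≡ 16; 90^32 ≡ 16² = 256 ≡ 38.
Since 54 = 32 + 16 + 4 + 2, 90^54 ≡ 38 · 16 · 66 · 34; multiplying out mod 109: 38·16 = 608 ≡ 63, then 63·66 = 4158 ≡ 16, then 16·34 = 544 ≡ 108. Thus 90^54 ≡ 108 ≡ −1 (mod 109).
By Euler's criterion 90 is a quadratic non-residue mod 109: no k satisfies k² ≡ 90 (mod 109).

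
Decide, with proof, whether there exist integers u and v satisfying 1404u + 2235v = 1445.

No such integers exist.

Any value of 1404u + 2235v is a multiple of gcd(1404, 2235) = 3.
However 1445 leaves remainder 2 on division by 3.
So the equation is unsolvable over ℤ.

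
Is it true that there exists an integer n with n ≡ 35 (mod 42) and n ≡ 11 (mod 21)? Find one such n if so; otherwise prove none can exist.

No such integer exists.

gcd(42, 21) = 21. If n ≡ 35 (mod 42) and n ≡ 11 (mod 21), then n ≡ 35 (mod 21) and n ≡ 11 (mod 21).
These are incompatible: 35 − 11 = 24 is not divisible by 21.
Hence the system has no solution.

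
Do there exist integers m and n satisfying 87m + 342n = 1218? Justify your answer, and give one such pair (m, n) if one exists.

Every value of 87m + 342n is a multiple of gcd(87, 342) = 3; since 3 ∣ 1218, solutions exist.
Dividing through by 3 reduces the equation to 29m + 114n = 406.
Euclidean algorithm: 114 = 3·29 + 27, 29 = 1·27 + 2, 27 = 13·2 + 1, 2 = 2·1 + 0.
Back-substituting, 1 = 27 − 13·2 = 27 − 13·(29 − 1·27) = −13·29 + 14·27 = −13·29 + 14·(114 − 3·29) = 14·114 − 55·29; that is, 29·(-55) + 114·14 = 1.
Scaling by 406 gives the particular solution (m, n) = (-22330, 5684).
The general solution is m = -22330 + 114k, n = 5684 − 29k; taking k = 196 gives the smaller pair m = 14, n = 0.
Check: 87·14 + 342·0 = 1218 + 0 = 1218. ✓

m = 14, n = 0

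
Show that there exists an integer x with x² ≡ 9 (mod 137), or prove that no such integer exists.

Take x = 3. Then 3² = 9, and since 0 ≤ 9 < 137 this is already reduced: 3² ≡ 9 (mod 137).

x = 3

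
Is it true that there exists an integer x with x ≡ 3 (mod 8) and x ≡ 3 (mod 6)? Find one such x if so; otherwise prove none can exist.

x = 3

Here gcd(8, 6) = 2, and both 3 and 3 leave remainder 1 mod 2, so the system is consistent.
The smallest candidate x = 3 works directly: 3 ≡ 3 (mod 6).
Indeed 3 ≡ 3 (mod 8) and 3 ≡ 3 (mod 6).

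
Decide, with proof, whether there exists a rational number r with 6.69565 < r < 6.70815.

Scale by 10: the interval becomes (66.95650, 67.08150), which contains the integer 67.
Hence 67/10 is a rational number with 6.69565 < 67/10 < 6.70815.

r = 67/10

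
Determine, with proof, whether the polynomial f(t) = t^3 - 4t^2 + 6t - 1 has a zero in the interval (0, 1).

f(0) = -1 and f(1) = 2, which have opposite signs.
f is continuous everywhere (it is a polynomial), in particular on [0, 1].
By the Intermediate Value Theorem f must vanish at some point of (0, 1).

Such a root exists.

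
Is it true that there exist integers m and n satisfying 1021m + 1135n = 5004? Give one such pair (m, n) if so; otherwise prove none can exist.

m = 434, n = -386

Since gcd(1021, 1135) = 1, every integer is an integer combination of 1021 and 1135.
Dividing repeatedly: 1135 = 1·1021 + 114, 1021 = 8·114 + 109, 114 = 1·109 + 5, 109 = 21·5 + 4, 5 = 1·4 + 1, 4 = 4·1 + 0.
Back-substituting, 1 = 5 − 1·4 = 5 − (109 − 21·5) = −109 + 22·5 = −109 + 22·(114 − 1·109) = 22·114 − 23·109 = 22·114 − 23·(1021 − 8·114) = −23·1021 + 206·114 = −23·1021 + 206·(1135 − 1·1021) = 206·1135 − 229·1021; that is, 1021·(-229) + 1135·206 = 1.
Times 5004: 1021·(-1145916) + 1135·1030824 = 5004, so (-1145916, 1030824) solves it.
The general solution is m = -1145916 + 1135k, n = 1030824 − 1021k; taking k = 1010 gives the smaller pair m = 434, n = -386.
Indeed 1021·434 + 1135·(-386) = 443114 − 438110 = 5004.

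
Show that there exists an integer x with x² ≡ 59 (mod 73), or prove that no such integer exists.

There is no such integer.

73 is prime, so by Euler's criterion 59 is a square mod 73 iff 59^((73−1)/2) = 59^36 ≡ 1 (mod 73).
Repeated squaring mod 73: 59^2 = 3481 ≡ 50; 59^4 ≡ 50² = 2500 ≡ 18; 59^8 ≡ 18² = 324 ≡ 32; 59^16 ≡ 32² = 1024 ≡ 2; 59^32 ≡ 2² = 4 ≡ 4.
Since 36 = 32 + 4, 59^36 ≡ 4 · 18; multiplying out mod 73: 4·18 = 72 ≡ 72. Thus 59^36 ≡ 72 ≡ −1 (mod 73).
By Euler's criterion 59 is a quadratic non-residue mod 73: no x satisfies x² ≡ 59 (mod 73).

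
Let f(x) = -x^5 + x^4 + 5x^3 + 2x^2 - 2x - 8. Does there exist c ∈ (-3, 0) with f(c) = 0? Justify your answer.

f(-3) = 205 and f(0) = -8, which have opposite signs.
f is continuous everywhere (it is a polynomial), in particular on [-3, 0].
By the Intermediate Value Theorem f must vanish at some point of (-3, 0).

Yes, f has a root in the interval.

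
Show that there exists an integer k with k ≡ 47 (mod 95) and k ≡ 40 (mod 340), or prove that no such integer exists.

There is no such integer.

Reduce both congruences modulo 5, which divides 95 and 340: they say k ≡ 47 (mod 5) and k ≡ 40 (mod 5).
But 47 mod 5 = 2 while 40 mod 5 = 0, a contradiction.
Therefore no such k exists.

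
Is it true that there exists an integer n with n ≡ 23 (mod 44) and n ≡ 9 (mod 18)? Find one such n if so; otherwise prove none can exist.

n = 243

Here gcd(44, 18) = 2, and both 23 and 9 leave remainder 1 mod 2, so the system is consistent.
Step through n = 23, 23 + 44, 23 + 2·44, …: the values 23, 67, 111, 155, 199, 243 reduce mod 18 to 5, 13, 3, 11, 1, 9. The value 243 hits 9.
Verify: 243 = 5·44 + 23 and 243 = 13·18 + 9. ✓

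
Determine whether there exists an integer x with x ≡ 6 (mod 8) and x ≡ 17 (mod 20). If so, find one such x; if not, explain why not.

gcd(8, 20) = 4. If x ≡ 6 (mod 8) and x ≡ 17 (mod 20), then x ≡ 6 (mod 4) and x ≡ 17 (mod 4).
However 6 ≡ 2 and 17 ≡ 1 (mod 4), and 2 ≠ 1.
So no integer satisfies both congruences.

No, no such integer exists.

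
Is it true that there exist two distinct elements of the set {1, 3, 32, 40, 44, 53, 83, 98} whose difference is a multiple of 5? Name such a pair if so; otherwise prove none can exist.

The pair (3, 53) works.

3 mod 5 = 3 and 53 mod 5 = 3, so 53 − 3 = 50 = 10·5.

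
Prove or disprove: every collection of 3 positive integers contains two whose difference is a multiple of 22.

No; for instance {32, 33, 34} is a counterexample.

Take the 3 consecutive integers 32, 33, 34: their residues mod 22 are all distinct because 3 ≤ 22.
Any two of them differ by at most 2 < 22 and by at least 1, so no difference is a multiple of 22.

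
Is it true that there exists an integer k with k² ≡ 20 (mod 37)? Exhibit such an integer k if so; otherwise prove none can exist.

No such integer exists.

Apply Euler's criterion with the prime 37: 20 is a quadratic residue iff 20^18 ≡ 1 (mod 37), and a non-residue iff it is ≡ −1.
Squaring successively (mod 37): 20^2 = 400 ≡ 30; 20^4 ≡ 30² = 900 ≡ 12; 20^8 ≡ 12² = 144 ≡ 33; 20^16 ≡ 33² = 1089 ≡ 16.
Since 18 = 16 + 2, 20^18 ≡ 16 · 30; multiplying out mod 37: 16·30 = 480 ≡ 36. Thus 20^18 ≡ 36 ≡ −1 (mod 37).
The value −1 means 20 is a non-residue modulo 37, so k² ≡ 20 (mod 37) is impossible.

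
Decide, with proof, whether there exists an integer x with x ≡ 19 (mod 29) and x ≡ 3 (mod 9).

The moduli 29 and 9 are coprime, so by the Chinese Remainder Theorem a unique solution modulo 261 exists.
Write x = 19 + 29t and require 19 + 29t ≡ 3 (mod 9), i.e. 29t ≡ 2 (mod 9).
29 ≡ 2 (mod 9), so this reads 2t ≡ 2 (mod 9). Invert 2 mod 9 by the Euclidean algorithm: 9 = 4·2 + 1, 2 = 2·1 + 0; back-substituting, 1 = 9 − 4·2. Hence 2·(-4) ≡ 1, so 2⁻¹ ≡ -4 ≡ 5 (mod 9).
Therefore t ≡ 5·2 = 10 ≡ 1 (mod 9).
With t = 1: x = 19 + 29·1 = 48.
Verify: 48 = 1·29 + 19 and 48 = 5·9 + 3. ✓

x = 48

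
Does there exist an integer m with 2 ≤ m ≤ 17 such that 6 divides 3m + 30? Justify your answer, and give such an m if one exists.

m = 2

At m = 2 we get 3·2 + 30 = 36, and 36 = 6·6.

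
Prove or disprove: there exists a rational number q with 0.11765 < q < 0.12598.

q = 1/8

Scale by 8: the interval becomes (0.94120, 1.00784), which contains the integer 1.
So q = 1/8 works: it is a ratio of integers, and dividing 8·0.11765 < 1 < 8·0.12598 through by 8 gives 0.11765 < 1/8 < 0.12598.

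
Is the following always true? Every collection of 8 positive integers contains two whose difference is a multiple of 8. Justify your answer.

Take the 8 consecutive integers 31, 32, …, 38: their residues mod 8 are all distinct because 8 ≤ 8.
The differences between them range over 1, …, 7, none of which is divisible by 8.

No, the set {31, 32, 33, 34, 35, 36, 37, 38} is a counterexample.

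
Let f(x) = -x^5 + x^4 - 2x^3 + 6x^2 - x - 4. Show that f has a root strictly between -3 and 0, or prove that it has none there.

Such a root exists.

f(-3) = 431 and f(0) = -4, which have opposite signs.
As a polynomial, f is continuous on every closed interval.
By the Intermediate Value Theorem f must vanish at some point of (-3, 0).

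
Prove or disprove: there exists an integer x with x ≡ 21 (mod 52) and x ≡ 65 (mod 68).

The moduli are not coprime: gcd(52, 68) = 4. Compatibility requires 4 ∣ (65 − 21) = 44, which holds, so solutions exist.
Put x = 21 + 52t, so we need 52t ≡ 44 (mod 68), equivalently (divide by 4) 13t ≡ 11 (mod 17).
Since 13·4 = 52 = 3·17 + 1, the inverse of 13 mod 17 is 4.
Therefore t ≡ 4·11 = 44 ≡ 10 (mod 17).
Then x = 21 + 52·10 = 541.
Verify: 541 = 10·52 + 21 and 541 = 7·68 + 65. ✓

x = 541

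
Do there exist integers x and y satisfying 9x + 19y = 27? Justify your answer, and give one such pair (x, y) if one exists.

x = 3, y = 0

Since gcd(9, 19) = 1, every integer is an integer combination of 9 and 19.
Euclidean algorithm: 19 = 2·9 + 1, 9 = 9·1 + 0.
Unwinding: 1 = 19 − 2·9, i.e. 9·(-2) + 19·1 = 1.
Scaling by 27 gives the particular solution (x, y) = (-54, 27).
The general solution is x = -54 + 19k, y = 27 − 9k; taking k = 3 gives the smaller pair x = 3, y = 0.
Check: 9·3 + 19·0 = 27 + 0 = 27. ✓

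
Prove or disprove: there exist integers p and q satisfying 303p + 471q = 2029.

Any value of 303p + 471q is a multiple of gcd(303, 471) = 3.
But 2029 = 3·676 + 1, so 3 ∤ 2029.
Therefore 303p + 471q = 2029 has no solution in integers.

No such integers exist.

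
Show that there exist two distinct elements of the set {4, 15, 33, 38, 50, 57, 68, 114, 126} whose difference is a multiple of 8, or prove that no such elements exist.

Yes: 4 and 68.

4 mod 8 = 4 and 68 mod 8 = 4, so 68 − 4 = 64 = 8·8.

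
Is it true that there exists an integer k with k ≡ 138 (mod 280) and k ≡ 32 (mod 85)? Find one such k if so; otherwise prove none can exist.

gcd(280, 85) = 5. If k ≡ 138 (mod 280) and k ≡ 32 (mod 85), then k ≡ 138 (mod 5) and k ≡ 32 (mod 5).
However 138 ≡ 3 and 32 ≡ 2 (mod 5), and 3 ≠ 2.
Therefore no such k exists.

No such integer exists.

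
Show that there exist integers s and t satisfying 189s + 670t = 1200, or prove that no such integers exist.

s = 570, t = -159

189 and 670 are coprime, so 189s + 670t ranges over all of ℤ.
Euclidean algorithm: 670 = 3·189 + 103, 189 = 1·103 + 86, 103 = 1·86 + 17, 86 = 5·17 + 1, 17 = 17·1 + 0.
Unwinding: 1 = 86 − 5·17 = 86 − 5·(103 − 1·86) = −5·103 + 6·86 = −5·103 + 6·(189 − 1·103) = 6·189 − 11·103 = 6·189 − 11·(670 − 3·189) = −11·670 + 39·189, i.e. 189·39 + 670·(-11) = 1.
Scaling by 1200 gives the particular solution (s, t) = (46800, -13200).
Subtracting 69·670 from s and adding 69·189 to t gives the tidier solution (570, -159).
Check: 189·570 + 670·(-159) = 107730 − 106530 = 1200. ✓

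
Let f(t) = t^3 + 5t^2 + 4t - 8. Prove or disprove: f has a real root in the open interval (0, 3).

f(0) = -8 and f(3) = 76, which have opposite signs.
As a polynomial, f is continuous on every closed interval.
By the Intermediate Value Theorem f must vanish at some point of (0, 3).

Such a root exists.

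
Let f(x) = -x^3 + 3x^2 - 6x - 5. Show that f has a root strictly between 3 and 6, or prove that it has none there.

f has no root in that interval.

Evaluate at the endpoints: f(3) = -23, f(6) = -149 — same sign (negative).
The derivative f'(x) = -3x^2 + 6x - 6 is a quadratic with discriminant 6² − 4·(-3)·(-6) = -36 < 0; it never vanishes, so it is always negative (sign of the leading coefficient).
So f is strictly decreasing; between 3 and 6 its values lie between f(3) = -23 and f(6) = -149, all negative. Therefore f has no root in (3, 6).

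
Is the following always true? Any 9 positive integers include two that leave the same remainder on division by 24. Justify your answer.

Take the 9 consecutive integers 71, 72, …, 79: their residues mod 24 are all distinct because 9 ≤ 24.
So no two of them leave the same remainder on division by 24; the claim fails for this set.

No, the set {71, 72, 73, 74, 75, 76, 77, 78, 79} is a counterexample.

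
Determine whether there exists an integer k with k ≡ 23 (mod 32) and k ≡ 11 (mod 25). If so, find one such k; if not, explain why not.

Since 32 and 25 share no common factor, CRT says the pair of congruences has a solution (unique mod 800).
Any solution of the first congruence is k = 23 + 32t; substituting into the second, 32t ≡ 11 − 23 ≡ 13 (mod 25).
32 ≡ 7 (mod 25), so this reads 7t ≡ 13 (mod 25). To invert 7 modulo 25: 25 = 3·7 + 4, 7 = 1·4 + 3, 4 = 1·3 + 1, 3 = 3·1 + 0, and unwinding, 1 = 4 − 1·3 = 4 − (7 − 1·4) = −7 + 2·4 = −7 + 2·(25 − 3·7) = 2·25 − 7·7. Thus 7⁻¹ ≡ -7 ≡ 18 (mod 25).
Multiplying by 18: t ≡ 18·13 = 234 ≡ 9 (mod 25).
With t = 9: k = 23 + 32·9 = 311.
Indeed 311 ≡ 23 (mod 32) and 311 ≡ 11 (mod 25).

k = 311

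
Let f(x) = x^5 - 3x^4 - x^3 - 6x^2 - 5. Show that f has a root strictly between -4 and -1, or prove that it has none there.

f has no root in that interval.

The endpoint values f(-4) = -1829 and f(-1) = -14 are both negative. Claim: f(x) < 0 for every x in (-4, -1).
Shift to the endpoint -1: with x = -1 − u (0 < u < 3), one computes f(-1 − u) = -u^5 - 8u^4 - 21u^3 - 31u^2 - 26u - 14.
All 6 nonzero coefficients of this polynomial in u are negative; hence for u > 0 the value is a sum of negative terms (the constant -14 among them).
Therefore f(x) < 0 throughout (-4, -1), and f has no zero there.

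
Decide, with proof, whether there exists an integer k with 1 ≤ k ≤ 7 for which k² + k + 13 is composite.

k = 1

At k = 1: 1² + 1 + 13 = 15 = 3·5, which is composite.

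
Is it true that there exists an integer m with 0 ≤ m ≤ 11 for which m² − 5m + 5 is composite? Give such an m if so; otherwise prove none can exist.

At m = 10: 10² − 5·10 + 5 = 55 = 5·11, which is composite.

m = 10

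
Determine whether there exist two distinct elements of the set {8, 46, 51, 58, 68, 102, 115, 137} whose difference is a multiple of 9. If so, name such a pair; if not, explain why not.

No, no such pair exists.

Residues mod 9: 8↦8, 46↦1, 51↦6, 58↦4, 68↦5, 102↦3, 115↦7, 137↦2.
These 8 residues are pairwise different, hence no difference of two elements is divisible by 9.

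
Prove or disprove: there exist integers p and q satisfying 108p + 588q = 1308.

Every value of 108p + 588q is a multiple of gcd(108, 588) = 12; since 12 ∣ 1308, solutions exist.
Dividing through by 12 reduces the equation to 9p + 49q = 109.
Dividing repeatedly: 49 = 5·9 + 4, 9 = 2·4 + 1, 4 = 4·1 + 0.
Unwinding: 1 = 9 − 2·4 = 9 − 2·(49 − 5·9) = −2·49 + 11·9, i.e. 9·11 + 49·(-2) = 1.
Scaling by 109 gives the particular solution (p, q) = (1199, -218).
The general solution is p = 1199 + 49k, q = -218 − 9k; taking k = -24 gives the smaller pair p = 23, q = -2.
Indeed 108·23 + 588·(-2) = 2484 − 1176 = 1308.

p = 23, q = -2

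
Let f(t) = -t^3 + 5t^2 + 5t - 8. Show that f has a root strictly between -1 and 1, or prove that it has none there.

Such a root exists.

f(-1) = -7 and f(1) = 1, which have opposite signs.
f is continuous everywhere (it is a polynomial), in particular on [-1, 1].
By the Intermediate Value Theorem f must vanish at some point of (-1, 1).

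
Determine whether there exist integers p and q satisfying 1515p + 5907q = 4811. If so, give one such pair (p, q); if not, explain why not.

No such integers exist.

Both 1515 and 5907 are divisible by gcd(1515, 5907) = 3, hence so is any combination 1515p + 5907q.
But 4811 = 3·1603 + 2, so 3 ∤ 4811.
Therefore 1515p + 5907q = 4811 has no solution in integers.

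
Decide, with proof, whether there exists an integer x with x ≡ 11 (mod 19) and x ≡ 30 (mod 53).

Since 19 and 53 share no common factor, CRT says the pair of congruences has a solution (unique mod 1007).
Write x = 11 + 19t and require 11 + 19t ≡ 30 (mod 53), i.e. 19t ≡ 19 (mod 53).
Note 19·14 = 266 ≡ 1 (mod 53) (as 266 − 1 = 5·53), so 19⁻¹ ≡ 14.
Multiplying by 14: t ≡ 14·19 = 266 ≡ 1 (mod 53).
Taking t = 1 gives x = 11 + 19·1 = 30.
Verify: 30 = 1·19 + 11 and 30 = 0·53 + 30. ✓

x = 30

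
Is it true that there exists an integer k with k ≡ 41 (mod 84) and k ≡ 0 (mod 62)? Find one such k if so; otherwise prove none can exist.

Both moduli are multiples of 2 = gcd(84, 62), so any solution would satisfy k ≡ 41 and k ≡ 0 modulo 2 simultaneously.
But 41 mod 2 = 1 while 0 mod 2 = 0, a contradiction.
So no integer satisfies both congruences.

No such integer exists.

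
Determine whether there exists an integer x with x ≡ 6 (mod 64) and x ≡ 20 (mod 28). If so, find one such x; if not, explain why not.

Both moduli are multiples of 4 = gcd(64, 28), so any solution would satisfy x ≡ 6 and x ≡ 20 modulo 4 simultaneously.
However 6 ≡ 2 and 20 ≡ 0 (mod 4), and 2 ≠ 0.
Therefore no such x exists.

There is no such integer.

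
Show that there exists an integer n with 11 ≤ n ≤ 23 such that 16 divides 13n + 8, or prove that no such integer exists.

No, no such integer n in that range exists.

For n = 11, 12, …, 23 the values of 13n + 8 modulo 16 are 7, 4, 1, 14, 11, 8, 5, 2, 15, 12, 9, 6, 3 respectively.
Since 0 is absent from this list, 16 ∤ 13n + 8 for every n with 11 ≤ n ≤ 23.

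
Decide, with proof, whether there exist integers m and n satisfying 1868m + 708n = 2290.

There are no such integers.

Both 1868 and 708 are divisible by gcd(1868, 708) = 4, hence so is any combination 1868m + 708n.
But 2290 = 4·572 + 2, so 4 ∤ 2290.
Hence no integers m, n satisfy the equation.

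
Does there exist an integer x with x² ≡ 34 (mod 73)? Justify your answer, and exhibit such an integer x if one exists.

No, no such integer exists.

Apply Euler's criterion with the prime 73: 34 is a quadratic residue iff 34^36 ≡ 1 (mod 73), and a non-residue iff it is ≡ −1.
Repeated squaring mod 73: 34^2 = 1156 ≡ 61; 34^4 ≡ 61² = 3721 ≡ 71; 34^8 ≡ 71² = 5041 ≡ 4; 34^16 ≡ 4² = 16 ≡ 16; 34^32 ≡ 16² = 256 ≡ 37.
Since 36 = 32 + 4, 34^36 ≡ 37 · 71; multiplying out mod 73: 37·71 = 2627 ≡ 72. Thus 34^36 ≡ 72 ≡ −1 (mod 73).
By Euler's criterion 34 is a quadratic non-residue mod 73: no x satisfies x² ≡ 34 (mod 73).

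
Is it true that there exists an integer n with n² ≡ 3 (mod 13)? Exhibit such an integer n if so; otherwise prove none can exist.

n = 4 works: 4² = 16, and 16 − 3 = 13 = 1·13.

n = 4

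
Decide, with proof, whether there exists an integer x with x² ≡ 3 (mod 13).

Take x = 4. Then 4² = 16 = 1·13 + 3, so 4² ≡ 3 (mod 13).

x = 4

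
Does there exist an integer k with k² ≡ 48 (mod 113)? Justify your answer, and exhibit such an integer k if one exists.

Apply Euler's criterion with the prime 113: 48 is a quadratic residue iff 48^56 ≡ 1 (mod 113), and a non-residue iff it is ≡ −1.
Repeated squaring mod 113: 48^2 = 2304 ≡ 44; 48^4 ≡ 44² = 1936 ≡ 15; 48^8 ≡ 15² = 225 ≡ 112; 48^16 ≡ 112² = 12544 ≡ 1; 48^32 ≡ 1² = 1 ≡ 1.
Since 56 = 32 + 16 + 8, 48^56 ≡ 1 · 1 · 112; multiplying out mod 113: 1·1 = 1 ≡ 1, then 1·112 = 112 ≡ 112. Thus 48^56 ≡ 112 ≡ −1 (mod 113).
By Euler's criterion 48 is a quadratic non-residue mod 113: no k satisfies k² ≡ 48 (mod 113).

No, no such integer exists.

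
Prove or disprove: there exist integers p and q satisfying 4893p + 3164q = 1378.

No, no such integers exist.

Both 4893 and 3164 are divisible by gcd(4893, 3164) = 7, hence so is any combination 4893p + 3164q.
However 1378 leaves remainder 6 on division by 7.
So the equation is unsolvable over ℤ.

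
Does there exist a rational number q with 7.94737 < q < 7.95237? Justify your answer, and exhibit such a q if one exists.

q = 159/20

Look for a denominator N such that an integer falls strictly between N·7.94737 and N·7.95237. N = 20 works: 20·7.94737 = 158.94740 < 159 < 159.04740 = 20·7.95237.
Hence 159/20 is a rational number with 7.94737 < 159/20 < 7.95237.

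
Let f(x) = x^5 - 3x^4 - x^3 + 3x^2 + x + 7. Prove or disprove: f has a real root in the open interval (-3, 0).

Such a root exists.

f(-3) = -428 and f(0) = 7, which have opposite signs.
f is continuous everywhere (it is a polynomial), in particular on [-3, 0].
By the Intermediate Value Theorem, f takes the value 0 somewhere in the open interval.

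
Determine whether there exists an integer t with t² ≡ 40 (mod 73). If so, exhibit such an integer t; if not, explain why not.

73 is prime, so by Euler's criterion 40 is a square mod 73 iff 40^((73−1)/2) = 40^36 ≡ 1 (mod 73).
Repeated squaring mod 73: 40^2 = 1600 ≡ 67; 40^4 ≡ 67² = 4489 ≡ 36; 40^8 ≡ 36² = 1296 ≡ 55; 40^16 ≡ 55² = 3025 ≡ 32; 40^32 ≡ 32² = 1024 ≡ 2.
Since 36 = 32 + 4, 40^36 ≡ 2 · 36; multiplying out mod 73: 2·36 = 72 ≡ 72. Thus 40^36 ≡ 72 ≡ −1 (mod 73).
The value −1 means 40 is a non-residue modulo 73, so t² ≡ 40 (mod 73) is impossible.

No such integer exists.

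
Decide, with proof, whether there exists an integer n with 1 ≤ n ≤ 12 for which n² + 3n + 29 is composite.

At n = 12: 12² + 3·12 + 29 = 209 = 11·19, which is composite.

n = 12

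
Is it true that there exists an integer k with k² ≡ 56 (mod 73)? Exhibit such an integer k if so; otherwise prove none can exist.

There is no such integer.

73 is prime, so by Euler's criterion 56 is a square mod 73 iff 56^((73−1)/2) = 56^36 ≡ 1 (mod 73).
Squaring successively (mod 73): 56^2 = 3136 ≡ 70; 56^4 ≡ 70² = 4900 ≡ 9; 56^8 ≡ 9² = 81 ≡ 8; 56^16 ≡ 8² = 64 ≡ 64; 56^32 ≡ 64² = 4096 ≡ 8.
Since 36 = 32 + 4, 56^36 ≡ 8 · 9; multiplying out mod 73: 8·9 = 72 ≡ 72. Thus 56^36 ≡ 72 ≡ −1 (mod 73).
The value −1 means 56 is a non-residue modulo 73, so k² ≡ 56 (mod 73) is impossible.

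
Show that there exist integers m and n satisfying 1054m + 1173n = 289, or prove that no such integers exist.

m = 37, n = -33

gcd(1054, 1173) = 17, and 17 divides 289, so integer solutions exist.
Dividing through by 17 reduces the equation to 62m + 69n = 17.
Run the Euclidean algorithm on 69 and 62: 69 = 1·62 + 7, 62 = 8·7 + 6, 7 = 1·6 + 1, 6 = 6·1 + 0.
Back-substituting, 1 = 7 − 1·6 = 7 − (62 − 8·7) = −62 + 9·7 = −62 + 9·(69 − 1·62) = 9·69 − 10·62; that is, 62·(-10) + 69·9 = 1.
Scaling by 17 gives the particular solution (m, n) = (-170, 153).
Shifting by a multiple of (69, −62) keeps it a solution: m = -170 + 3·69 = 37, n = 153 − 3·62 = -33.
Check: 1054·37 + 1173·(-33) = 38998 − 38709 = 289. ✓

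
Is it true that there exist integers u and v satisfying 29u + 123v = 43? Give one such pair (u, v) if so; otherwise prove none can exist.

u = 116, v = -27

Since gcd(29, 123) = 1, every integer is an integer combination of 29 and 123.
Euclidean algorithm: 123 = 4·29 + 7, 29 = 4·7 + 1, 7 = 7·1 + 0.
Unwinding: 1 = 29 − 4·7 = 29 − 4·(123 − 4·29) = −4·123 + 17·29, i.e. 29·17 + 123·(-4) = 1.
Scaling by 43 gives the particular solution (u, v) = (731, -172).
The general solution is u = 731 + 123k, v = -172 − 29k; taking k = -5 gives the smaller pair u = 116, v = -27.
Indeed 29·116 + 123·(-27) = 3364 − 3321 = 43.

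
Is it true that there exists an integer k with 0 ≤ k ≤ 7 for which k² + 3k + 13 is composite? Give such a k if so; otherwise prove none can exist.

The values for k = 0, 1, …, 7 are 13, 17, 23, 31, 41, 53, 67, 83, and each of these is prime.
So no value in the range makes the expression composite.

There is no such integer k in that range.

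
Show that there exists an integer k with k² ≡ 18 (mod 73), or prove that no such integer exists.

Take k = 23. Then 23² = 529 = 7·73 + 18, so 23² ≡ 18 (mod 73).

k = 23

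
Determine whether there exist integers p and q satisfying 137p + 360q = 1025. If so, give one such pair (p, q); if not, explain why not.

137 and 360 are coprime, so 137p + 360q ranges over all of ℤ.
Euclidean algorithm: 360 = 2·137 + 86, 137 = 1·86 + 51, 86 = 1·51 + 35, 51 = 1·35 + 16, 35 = 2·16 + 3, 16 = 5·3 + 1, 3 = 3·1 + 0.
Working back up the chain: 1 = 16 − 5·3 = 16 − 5·(35 − 2·16) = −5·35 + 11·16 = −5·35 + 11·(51 − 1·35) = 11·51 − 16·35 = 11·51 − 16·(86 − 1·51) = −16·86 + 27·51 = −16·86 + 27·(137 − 1·86) = 27·137 − 43·86 = 27·137 − 43·(360 − 2·137) = −43·360 + 113·137. So 137·113 + 360·(-43) = 1.
Multiplying through by 1025: p = 113·1025 = 115825, q = (-43)·1025 = -44075 is a solution.
Subtracting 321·360 from p and adding 321·137 to q gives the tidier solution (265, -98).
Check: 137·265 + 360·(-98) = 36305 − 35280 = 1025. ✓

p = 265, q = -98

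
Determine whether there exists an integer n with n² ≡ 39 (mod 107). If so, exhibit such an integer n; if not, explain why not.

n = 50

Take n = 50. Then 50² = 2500 = 23·107 + 39, so 50² ≡ 39 (mod 107).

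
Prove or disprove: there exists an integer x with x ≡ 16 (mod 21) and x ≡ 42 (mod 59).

x = 1045

gcd(21, 59) = 1, so the Chinese Remainder Theorem guarantees exactly one residue class mod 1239 satisfying both.
Write x = 16 + 21t and require 16 + 21t ≡ 42 (mod 59), i.e. 21t ≡ 26 (mod 59).
Since 21·45 = 945 = 16·59 + 1, the inverse of 21 mod 59 is 45.
Multiplying by 45: t ≡ 45·26 = 1170 ≡ 49 (mod 59).
Taking t = 49 gives x = 16 + 21·49 = 1045.
Verify: 1045 = 49·21 + 16 and 1045 = 17·59 + 42. ✓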